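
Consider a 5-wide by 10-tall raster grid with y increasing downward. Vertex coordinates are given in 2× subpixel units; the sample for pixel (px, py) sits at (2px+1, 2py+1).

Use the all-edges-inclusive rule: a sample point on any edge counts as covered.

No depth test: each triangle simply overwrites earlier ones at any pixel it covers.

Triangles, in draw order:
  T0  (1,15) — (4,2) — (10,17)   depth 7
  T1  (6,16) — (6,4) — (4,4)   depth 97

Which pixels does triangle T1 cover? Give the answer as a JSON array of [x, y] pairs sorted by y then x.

T0:
  2·area = 123
  edge (1, 15)→(4, 2): d=(3,-13) inclusive
  edge (4, 2)→(10, 17): d=(6,15) inclusive
  edge (10, 17)→(1, 15): d=(-9,-2) inclusive
    (2,2)@(5, 5): e=[22,3,98] → █
    (3,2)@(7, 5): e=[48,-27,102] → ·
    (1,3)@(3, 7): e=[2,45,76] → █
    (3,3)@(7, 7): e=[54,-15,84] → ·
    (1,4)@(3, 9): e=[8,57,58] → █
    (3,4)@(7, 9): e=[60,-3,66] → ·
    (1,5)@(3, 11): e=[14,69,40] → █
    (3,5)@(7, 11): e=[66,9,48] → █
    (4,5)@(9, 11): e=[92,-21,52] → ·
    (1,6)@(3, 13): e=[20,81,22] → █
    (4,6)@(9, 13): e=[98,-9,34] → ·
    (0,7)@(1, 15): e=[0,123,0] → █  [on edge]
  covered (16 px):
    · · · · ·
    · · · · ·
    · · █ · ·
    · █ █ · ·
    · █ █ · ·
    · █ █ █ ·
    · █ █ █ ·
    █ █ █ █ █
    · · · · ·
    · · · · ·
T1:
  2·area = 24  (B↔C swapped to make it positive)
  edge (6, 16)→(4, 4): d=(-2,-12) inclusive
  edge (4, 4)→(6, 4): d=(2,0) inclusive
  edge (6, 4)→(6, 16): d=(0,12) inclusive
    (2,2)@(5, 5): e=[10,2,12] → █
    (3,2)@(7, 5): e=[34,2,-12] → ·
    (2,3)@(5, 7): e=[6,6,12] → █
    (3,3)@(7, 7): e=[30,6,-12] → ·
    (2,4)@(5, 9): e=[2,10,12] → █
    (3,4)@(7, 9): e=[26,10,-12] → ·
    (2,5)@(5, 11): e=[-2,14,12] → ·
  covered (3 px):
    · · · · ·
    · · · · ·
    · · █ · ·
    · · █ · ·
    · · █ · ·
    · · · · ·
    · · · · ·
    · · · · ·
    · · · · ·
    · · · · ·

Final: [[2,2],[2,3],[2,4]]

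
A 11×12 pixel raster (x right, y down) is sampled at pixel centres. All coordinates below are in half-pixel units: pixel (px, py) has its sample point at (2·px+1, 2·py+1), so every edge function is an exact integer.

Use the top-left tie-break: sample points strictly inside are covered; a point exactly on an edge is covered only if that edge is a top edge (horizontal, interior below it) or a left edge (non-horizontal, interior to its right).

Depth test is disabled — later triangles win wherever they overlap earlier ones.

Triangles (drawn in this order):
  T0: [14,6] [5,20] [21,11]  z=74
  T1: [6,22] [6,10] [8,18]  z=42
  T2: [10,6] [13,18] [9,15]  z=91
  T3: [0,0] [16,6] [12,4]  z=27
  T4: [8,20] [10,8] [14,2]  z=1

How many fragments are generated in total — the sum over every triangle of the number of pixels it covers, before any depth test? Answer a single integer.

T0:
  2·area = 143  (B↔C swapped to make it positive)
  edge (14, 6)→(21, 11): d=(7,5) right/bottom  bias=-1
  edge (21, 11)→(5, 20): d=(-16,9) right/bottom  bias=-1
  edge (5, 20)→(14, 6): d=(9,-14) top-left  bias=+0
    (3,0)@(7, 1): e=[0,286,-143] → .  [on edge]
    (7,3)@(15, 7): e=[2,118,23] → X
    (8,3)@(17, 7): e=[-8,100,51] → .
    (6,4)@(13, 9): e=[26,104,13] → X
    (8,4)@(17, 9): e=[6,68,69] → X
    (9,4)@(19, 9): e=[-4,50,97] → .
    (5,5)@(11, 11): e=[50,90,3] → X
    (9,5)@(19, 11): e=[10,18,115] → X
    (10,5)@(21, 11): e=[0,0,143] → .  [on edge]
    (5,6)@(11, 13): e=[64,58,21] → X
    (9,6)@(19, 13): e=[24,-14,133] → .
    (4,7)@(9, 15): e=[88,44,11] → X
  covered (18 px):
    . . . . . . . . . . .
    . . . . . . . . . . .
    . . . . . . . . . . .
    . . . . . . . X . . .
    . . . . . . X X X . .
    . . . . . X X X X X .
    . . . . . X X X X . .
    . . . . X X X . . . .
    . . . X X . . . . . .
    . . . . . . . . . . .
    . . . . . . . . . . .
    . . . . . . . . . . .
T1:
  2·area = 24
  edge (6, 22)→(6, 10): d=(0,-12) top-left  bias=+0
  edge (6, 10)→(8, 18): d=(2,8) right/bottom  bias=-1
  edge (8, 18)→(6, 22): d=(-2,4) right/bottom  bias=-1
    (3,7)@(7, 15): e=[12,2,10] → X
    (4,7)@(9, 15): e=[36,-14,2] → .
    (3,8)@(7, 17): e=[12,6,6] → X
    (4,8)@(9, 17): e=[36,-10,-2] → .
    (3,9)@(7, 19): e=[12,10,2] → X
    (4,9)@(9, 19): e=[36,-6,-6] → .
    (3,10)@(7, 21): e=[12,14,-2] → .
  covered (3 px):
    . . . . . . . . . . .
    . . . . . . . . . . .
    . . . . . . . . . . .
    . . . . . . . . . . .
    . . . . . . . . . . .
    . . . . . . . . . . .
    . . . . . . . . . . .
    . . . X . . . . . . .
    . . . X . . . . . . .
    . . . X . . . . . . .
    . . . . . . . . . . .
    . . . . . . . . . . .
T2:
  2·area = 39
  edge (10, 6)→(13, 18): d=(3,12) right/bottom  bias=-1
  edge (13, 18)→(9, 15): d=(-4,-3) top-left  bias=+0
  edge (9, 15)→(10, 6): d=(1,-9) top-left  bias=+0
    (0,4)@(1, 9): e=[117,0,-78] → .  [on edge]
    (5,5)@(11, 11): e=[3,22,14] → X
    (6,5)@(13, 11): e=[-21,28,32] → .
    (5,6)@(11, 13): e=[9,14,16] → X
    (6,6)@(13, 13): e=[-15,20,34] → .
    (4,7)@(9, 15): e=[39,0,0] → X  [on edge]
    (6,7)@(13, 15): e=[-9,12,36] → .
    (4,8)@(9, 17): e=[45,-8,2] → .
    (5,8)@(11, 17): e=[21,-2,20] → .
    (8,10)@(17, 21): e=[-39,0,78] → .  [on edge]
  covered (4 px):
    . . . . . . . . . . .
    . . . . . . . . . . .
    . . . . . . . . . . .
    . . . . . . . . . . .
    . . . . . . . . . . .
    . . . . . X . . . . .
    . . . . . X . . . . .
    . . . . X X . . . . .
    . . . . . . . . . . .
    . . . . . . . . . . .
    . . . . . . . . . . .
    . . . . . . . . . . .
T3:
  2·area = 8  (B↔C swapped to make it positive)
  edge (0, 0)→(12, 4): d=(12,4) right/bottom  bias=-1
  edge (12, 4)→(16, 6): d=(4,2) right/bottom  bias=-1
  edge (16, 6)→(0, 0): d=(-16,-6) top-left  bias=+0
    (1,0)@(3, 1): e=[0,6,2] → .  [on edge]
    (4,1)@(9, 3): e=[0,2,6] → .  [on edge]
    (7,2)@(15, 5): e=[0,-2,10] → .  [on edge]
    (10,3)@(21, 7): e=[0,-6,14] → .  [on edge]
  covered (0 px):
    . . . . . . . . . . .
    . . . . . . . . . . .
    . . . . . . . . . . .
    . . . . . . . . . . .
    . . . . . . . . . . .
    . . . . . . . . . . .
    . . . . . . . . . . .
    . . . . . . . . . . .
    . . . . . . . . . . .
    . . . . . . . . . . .
    . . . . . . . . . . .
    . . . . . . . . . . .
T4:
  2·area = 36
  edge (8, 20)→(10, 8): d=(2,-12) top-left  bias=+0
  edge (10, 8)→(14, 2): d=(4,-6) top-left  bias=+0
  edge (14, 2)→(8, 20): d=(-6,18) right/bottom  bias=-1
    (6,2)@(13, 5): e=[30,6,0] → .  [on edge]
    (5,3)@(11, 7): e=[10,2,24] → X
    (6,3)@(13, 7): e=[34,14,-12] → .
    (5,4)@(11, 9): e=[14,10,12] → X
    (6,4)@(13, 9): e=[38,22,-24] → .
    (5,5)@(11, 11): e=[18,18,0] → .  [on edge]
    (4,7)@(9, 15): e=[2,22,12] → X
    (5,7)@(11, 15): e=[26,34,-24] → .
    (4,8)@(9, 17): e=[6,30,0] → .  [on edge]
    (3,11)@(7, 23): e=[-6,42,0] → .  [on edge]
  covered (3 px):
    . . . . . . . . . . .
    . . . . . . . . . . .
    . . . . . . . . . . .
    . . . . . X . . . . .
    . . . . . X . . . . .
    . . . . . . . . . . .
    . . . . . . . . . . .
    . . . . X . . . . . .
    . . . . . . . . . . .
    . . . . . . . . . . .
    . . . . . . . . . . .
    . . . . . . . . . . .

Final: 28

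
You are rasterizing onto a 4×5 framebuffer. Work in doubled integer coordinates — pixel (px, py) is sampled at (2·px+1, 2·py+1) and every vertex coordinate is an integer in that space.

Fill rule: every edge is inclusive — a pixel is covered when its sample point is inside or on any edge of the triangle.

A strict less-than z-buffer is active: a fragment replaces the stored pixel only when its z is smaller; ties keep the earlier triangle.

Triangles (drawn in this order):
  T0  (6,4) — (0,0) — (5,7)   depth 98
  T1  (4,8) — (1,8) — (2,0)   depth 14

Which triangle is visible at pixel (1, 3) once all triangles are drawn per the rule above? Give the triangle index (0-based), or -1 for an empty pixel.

T0:
  2·area = 22  (B↔C swapped to make it positive)
  edge (6, 4)→(5, 7): d=(-1,3) inclusive
  edge (5, 7)→(0, 0): d=(-5,-7) inclusive
  edge (0, 0)→(6, 4): d=(6,4) inclusive
    (0,0)@(1, 1): e=[18,2,2] → X
    (1,0)@(3, 1): e=[12,16,-6] → .
    (3,0)@(7, 1): e=[0,44,-22] → .  [on edge]
    (0,1)@(1, 3): e=[16,-8,14] → .
    (1,1)@(3, 3): e=[10,6,6] → X
    (2,1)@(5, 3): e=[4,20,-2] → .
    (1,2)@(3, 5): e=[8,-4,18] → .
    (2,2)@(5, 5): e=[2,10,10] → X
    (3,2)@(7, 5): e=[-4,24,2] → .
    (2,3)@(5, 7): e=[0,0,22] → X  [on edge]
    (3,3)@(7, 7): e=[-6,14,14] → .
    (2,4)@(5, 9): e=[-2,-10,34] → .
  covered (4 px):
    X . . .
    . X . .
    . . X .
    . . X .
    . . . .
T1:
  2·area = 24
  edge (4, 8)→(1, 8): d=(-3,0) inclusive
  edge (1, 8)→(2, 0): d=(1,-8) inclusive
  edge (2, 0)→(4, 8): d=(2,8) inclusive
    (1,2)@(3, 5): e=[9,13,2] → X
    (2,2)@(5, 5): e=[9,29,-14] → .
    (1,3)@(3, 7): e=[3,15,6] → X
    (2,3)@(5, 7): e=[3,31,-10] → .
    (1,4)@(3, 9): e=[-3,17,10] → .
  covered (2 px):
    . . . .
    . . . .
    . X . .
    . X . .
    . . . .

Z-buffer (winner per pixel, '.' = empty):
  0 . . .
  . 0 . .
  . 1 0 .
  . 1 0 .
  . . . .

Result: 1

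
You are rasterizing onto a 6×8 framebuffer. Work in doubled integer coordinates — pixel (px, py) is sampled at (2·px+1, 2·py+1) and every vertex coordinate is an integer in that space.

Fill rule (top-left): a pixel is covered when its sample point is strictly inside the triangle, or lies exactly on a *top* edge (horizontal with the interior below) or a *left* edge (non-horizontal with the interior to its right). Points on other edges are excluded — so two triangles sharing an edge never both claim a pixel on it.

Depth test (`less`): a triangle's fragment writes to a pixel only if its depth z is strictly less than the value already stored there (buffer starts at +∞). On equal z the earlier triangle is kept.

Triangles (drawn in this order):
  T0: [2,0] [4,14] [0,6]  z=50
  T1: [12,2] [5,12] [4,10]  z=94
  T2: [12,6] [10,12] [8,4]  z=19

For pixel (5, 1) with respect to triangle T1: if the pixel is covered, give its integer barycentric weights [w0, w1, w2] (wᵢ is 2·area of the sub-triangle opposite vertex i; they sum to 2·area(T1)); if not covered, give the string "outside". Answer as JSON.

T0:
  2·area = 40
  edge (2, 0)→(4, 14): d=(2,14) right/bottom  bias=-1
  edge (4, 14)→(0, 6): d=(-4,-8) top-left  bias=+0
  edge (0, 6)→(2, 0): d=(2,-6) top-left  bias=+0
    (0,1)@(1, 3): e=[20,20,0] → X  [on edge]
    (1,1)@(3, 3): e=[-8,36,12] → .
    (0,2)@(1, 5): e=[24,12,4] → X
    (1,2)@(3, 5): e=[-4,28,16] → .
    (0,3)@(1, 7): e=[28,4,8] → X
    (1,3)@(3, 7): e=[0,20,20] → .  [on edge]
    (0,4)@(1, 9): e=[32,-4,12] → .
    (1,4)@(3, 9): e=[4,12,24] → X
    (2,4)@(5, 9): e=[-24,28,36] → .
    (1,5)@(3, 11): e=[8,4,28] → X
    (2,5)@(5, 11): e=[-20,20,40] → .
    (1,6)@(3, 13): e=[12,-4,32] → .
  covered (5 px):
    . . . . . .
    X . . . . .
    X . . . . .
    X . . . . .
    . X . . . .
    . X . . . .
    . . . . . .
    . . . . . .
T1:
  2·area = 24
  edge (12, 2)→(5, 12): d=(-7,10) right/bottom  bias=-1
  edge (5, 12)→(4, 10): d=(-1,-2) top-left  bias=+0
  edge (4, 10)→(12, 2): d=(8,-8) top-left  bias=+0
    (5,1)@(11, 3): e=[3,21,0] → X  [on edge]
    (4,2)@(9, 5): e=[9,15,0] → X  [on edge]
    (5,2)@(11, 5): e=[-11,19,16] → .
    (3,3)@(7, 7): e=[15,9,0] → X  [on edge]
    (4,3)@(9, 7): e=[-5,13,16] → .
    (2,4)@(5, 9): e=[21,3,0] → X  [on edge]
    (4,4)@(9, 9): e=[-19,11,32] → .
    (1,5)@(3, 11): e=[27,-3,0] → .  [on edge]
    (2,5)@(5, 11): e=[7,1,16] → X
    (3,5)@(7, 11): e=[-13,5,32] → .
    (0,6)@(1, 13): e=[33,-9,0] → .  [on edge]
    (2,6)@(5, 13): e=[-7,-1,32] → .
  covered (6 px):
    . . . . . .
    . . . . . X
    . . . . X .
    . . . X . .
    . . X X . .
    . . X . . .
    . . . . . .
    . . . . . .
T2:
  2·area = 28
  edge (12, 6)→(10, 12): d=(-2,6) right/bottom  bias=-1
  edge (10, 12)→(8, 4): d=(-2,-8) top-left  bias=+0
  edge (8, 4)→(12, 6): d=(4,2) right/bottom  bias=-1
    (4,2)@(9, 5): e=[20,6,2] → X
    (5,2)@(11, 5): e=[8,22,-2] → .
    (4,3)@(9, 7): e=[16,2,10] → X
    (5,3)@(11, 7): e=[4,18,6] → X
    (4,4)@(9, 9): e=[12,-2,18] → .
    (5,4)@(11, 9): e=[0,14,14] → .  [on edge]
    (4,7)@(9, 15): e=[0,-14,42] → .  [on edge]
  covered (3 px):
    . . . . . .
    . . . . . .
    . . . . X .
    . . . . X X
    . . . . . .
    . . . . . .
    . . . . . .
    . . . . . .

Final: [21,0,3]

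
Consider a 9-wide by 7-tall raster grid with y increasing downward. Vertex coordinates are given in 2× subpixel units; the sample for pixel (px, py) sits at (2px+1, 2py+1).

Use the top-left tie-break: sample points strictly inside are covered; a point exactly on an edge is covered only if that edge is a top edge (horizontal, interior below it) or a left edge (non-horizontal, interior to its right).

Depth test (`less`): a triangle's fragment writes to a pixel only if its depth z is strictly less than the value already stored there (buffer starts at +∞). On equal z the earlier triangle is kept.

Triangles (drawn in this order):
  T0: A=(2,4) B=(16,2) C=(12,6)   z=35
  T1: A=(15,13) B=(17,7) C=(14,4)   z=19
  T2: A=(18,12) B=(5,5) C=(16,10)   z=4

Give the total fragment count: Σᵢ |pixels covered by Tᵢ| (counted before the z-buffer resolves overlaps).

T0:
  2·area = 48
  edge (2, 4)→(16, 2): d=(14,-2) top-left  bias=+0
  edge (16, 2)→(12, 6): d=(-4,4) right/bottom  bias=-1
  edge (12, 6)→(2, 4): d=(-10,-2) top-left  bias=+0
    (8,0)@(17, 1): e=[-12,0,60] → ·  [on edge]
    (4,1)@(9, 3): e=[0,24,24] → #  [on edge]
    (5,1)@(11, 3): e=[4,16,28] → #
    (6,1)@(13, 3): e=[8,8,32] → #
    (7,1)@(15, 3): e=[12,0,36] → ·  [on edge]
    (3,2)@(7, 5): e=[24,24,0] → #  [on edge]
    (6,2)@(13, 5): e=[36,0,12] → ·  [on edge]
    (3,3)@(7, 7): e=[52,16,-20] → ·
    (4,3)@(9, 7): e=[56,8,-16] → ·
    (5,3)@(11, 7): e=[60,0,-12] → ·  [on edge]
    (8,3)@(17, 7): e=[72,-24,0] → ·  [on edge]
    (4,4)@(9, 9): e=[84,0,-36] → ·  [on edge]
    (3,5)@(7, 11): e=[108,0,-60] → ·  [on edge]
    (2,6)@(5, 13): e=[132,0,-84] → ·  [on edge]
  covered (6 px):
    · · · · · · · · ·
    · · · · # # # · ·
    · · · # # # · · ·
    · · · · · · · · ·
    · · · · · · · · ·
    · · · · · · · · ·
    · · · · · · · · ·
T1:
  2·area = 24  (B↔C swapped to make it positive)
  edge (15, 13)→(14, 4): d=(-1,-9) top-left  bias=+0
  edge (14, 4)→(17, 7): d=(3,3) right/bottom  bias=-1
  edge (17, 7)→(15, 13): d=(-2,6) right/bottom  bias=-1
    (5,0)@(11, 1): e=[-24,0,48] → ·  [on edge]
    (6,1)@(13, 3): e=[-8,0,32] → ·  [on edge]
    (7,2)@(15, 5): e=[8,0,16] → ·  [on edge]
    (7,3)@(15, 7): e=[6,6,12] → #
    (8,3)@(17, 7): e=[24,0,0] → ·  [on edge]
    (7,4)@(15, 9): e=[4,12,8] → #
    (8,4)@(17, 9): e=[22,6,-4] → ·
    (7,5)@(15, 11): e=[2,18,4] → #
    (8,5)@(17, 11): e=[20,12,-8] → ·
    (7,6)@(15, 13): e=[0,24,0] → ·  [on edge]
  covered (3 px):
    · · · · · · · · ·
    · · · · · · · · ·
    · · · · · · · · ·
    · · · · · · · # ·
    · · · · · · · # ·
    · · · · · · · # ·
    · · · · · · · · ·
T2:
  2·area = 12
  edge (18, 12)→(5, 5): d=(-13,-7) top-left  bias=+0
  edge (5, 5)→(16, 10): d=(11,5) right/bottom  bias=-1
  edge (16, 10)→(18, 12): d=(2,2) right/bottom  bias=-1
    (3,0)@(7, 1): e=[66,-54,0] → ·  [on edge]
    (4,1)@(9, 3): e=[54,-42,0] → ·  [on edge]
    (2,2)@(5, 5): e=[0,0,12] → ·  [on edge]
    (5,2)@(11, 5): e=[42,-30,0] → ·  [on edge]
    (4,3)@(9, 7): e=[2,2,8] → #
    (5,3)@(11, 7): e=[16,-8,4] → ·
    (6,3)@(13, 7): e=[30,-18,0] → ·  [on edge]
    (4,4)@(9, 9): e=[-24,24,12] → ·
    (6,4)@(13, 9): e=[4,4,4] → #
    (7,4)@(15, 9): e=[18,-6,0] → ·  [on edge]
    (6,5)@(13, 11): e=[-22,26,8] → ·
    (8,5)@(17, 11): e=[6,6,0] → ·  [on edge]
  covered (2 px):
    · · · · · · · · ·
    · · · · · · · · ·
    · · · · · · · · ·
    · · · · # · · · ·
    · · · · · · # · ·
    · · · · · · · · ·
    · · · · · · · · ·

Final: 11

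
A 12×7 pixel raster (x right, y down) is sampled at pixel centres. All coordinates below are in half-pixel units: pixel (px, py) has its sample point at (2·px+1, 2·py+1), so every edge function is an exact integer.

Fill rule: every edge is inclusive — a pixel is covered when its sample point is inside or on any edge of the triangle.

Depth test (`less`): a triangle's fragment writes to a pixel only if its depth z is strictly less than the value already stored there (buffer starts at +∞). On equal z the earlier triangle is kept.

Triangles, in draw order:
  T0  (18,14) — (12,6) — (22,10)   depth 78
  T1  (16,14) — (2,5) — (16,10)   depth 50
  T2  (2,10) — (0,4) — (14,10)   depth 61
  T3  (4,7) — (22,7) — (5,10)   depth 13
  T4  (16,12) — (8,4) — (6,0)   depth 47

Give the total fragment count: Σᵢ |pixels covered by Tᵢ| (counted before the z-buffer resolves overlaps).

T0:
  2·area = 56
  edge (18, 14)→(12, 6): d=(-6,-8) inclusive
  edge (12, 6)→(22, 10): d=(10,4) inclusive
  edge (22, 10)→(18, 14): d=(-4,4) inclusive
    (6,3)@(13, 7): e=[2,6,48] → █
    (7,3)@(15, 7): e=[18,-2,40] → ·
    (6,4)@(13, 9): e=[-10,26,40] → ·
    (7,4)@(15, 9): e=[6,18,32] → █
    (8,4)@(17, 9): e=[22,10,24] → █
    (9,4)@(19, 9): e=[38,2,16] → █
    (10,4)@(21, 9): e=[54,-6,8] → ·
    (11,4)@(23, 9): e=[70,-14,0] → ·  [on edge]
    (7,5)@(15, 11): e=[-6,38,24] → ·
    (8,5)@(17, 11): e=[10,30,16] → █
    (10,5)@(21, 11): e=[42,14,0] → █  [on edge]
    (11,5)@(23, 11): e=[58,6,-8] → ·
    (9,6)@(19, 13): e=[14,42,0] → █  [on edge]
  covered (8 px):
    · · · · · · · · · · · ·
    · · · · · · · · · · · ·
    · · · · · · · · · · · ·
    · · · · · · █ · · · · ·
    · · · · · · · █ █ █ · ·
    · · · · · · · · █ █ █ ·
    · · · · · · · · · █ · ·
T1:
  2·area = 56
  edge (16, 14)→(2, 5): d=(-14,-9) inclusive
  edge (2, 5)→(16, 10): d=(14,5) inclusive
  edge (16, 10)→(16, 14): d=(0,4) inclusive
    (3,3)@(7, 7): e=[17,3,36] → █
    (4,3)@(9, 7): e=[35,-7,28] → ·
    (3,4)@(7, 9): e=[-11,31,36] → ·
    (4,4)@(9, 9): e=[7,21,28] → █
    (5,4)@(11, 9): e=[25,11,20] → █
    (6,4)@(13, 9): e=[43,1,12] → █
    (7,4)@(15, 9): e=[61,-9,4] → ·
    (4,5)@(9, 11): e=[-21,49,28] → ·
    (5,5)@(11, 11): e=[-3,39,20] → ·
    (6,5)@(13, 11): e=[15,29,12] → █
    (7,5)@(15, 11): e=[33,19,4] → █
    (8,5)@(17, 11): e=[51,9,-4] → ·
  covered (7 px):
    · · · · · · · · · · · ·
    · · · · · · · · · · · ·
    · · · · · · · · · · · ·
    · · · █ · · · · · · · ·
    · · · · █ █ █ · · · · ·
    · · · · · · █ █ · · · ·
    · · · · · · · █ · · · ·
T2:
  2·area = 72
  edge (2, 10)→(0, 4): d=(-2,-6) inclusive
  edge (0, 4)→(14, 10): d=(14,6) inclusive
  edge (14, 10)→(2, 10): d=(-12,0) inclusive
    (0,2)@(1, 5): e=[4,8,60] → █
    (1,2)@(3, 5): e=[16,-4,60] → ·
    (0,3)@(1, 7): e=[0,36,36] → █  [on edge]
    (1,3)@(3, 7): e=[12,24,36] → █
    (2,3)@(5, 7): e=[24,12,36] → █
    (3,3)@(7, 7): e=[36,0,36] → █  [on edge]
    (4,3)@(9, 7): e=[48,-12,36] → ·
    (0,4)@(1, 9): e=[-4,64,12] → ·
    (1,4)@(3, 9): e=[8,52,12] → █
    (4,4)@(9, 9): e=[44,16,12] → █
    (5,4)@(11, 9): e=[56,4,12] → █
    (6,4)@(13, 9): e=[68,-8,12] → ·
    (1,6)@(3, 13): e=[0,108,-36] → ·  [on edge]
    (10,6)@(21, 13): e=[108,0,-36] → ·  [on edge]
  covered (10 px):
    · · · · · · · · · · · ·
    · · · · · · · · · · · ·
    █ · · · · · · · · · · ·
    █ █ █ █ · · · · · · · ·
    · █ █ █ █ █ · · · · · ·
    · · · · · · · · · · · ·
    · · · · · · · · · · · ·
T3:
  2·area = 54
  edge (4, 7)→(22, 7): d=(18,0) inclusive
  edge (22, 7)→(5, 10): d=(-17,3) inclusive
  edge (5, 10)→(4, 7): d=(-1,-3) inclusive
    (0,3)@(1, 7): e=[0,63,-9] → ·  [on edge]
    (1,3)@(3, 7): e=[0,57,-3] → ·  [on edge]
    (2,3)@(5, 7): e=[0,51,3] → █  [on edge]
    (3,3)@(7, 7): e=[0,45,9] → █  [on edge]
    (4,3)@(9, 7): e=[0,39,15] → █  [on edge]
    (5,3)@(11, 7): e=[0,33,21] → █  [on edge]
    (6,3)@(13, 7): e=[0,27,27] → █  [on edge]
    (7,3)@(15, 7): e=[0,21,33] → █  [on edge]
    (8,3)@(17, 7): e=[0,15,39] → █  [on edge]
    (9,3)@(19, 7): e=[0,9,45] → █  [on edge]
    (10,3)@(21, 7): e=[0,3,51] → █  [on edge]
    (11,3)@(23, 7): e=[0,-3,57] → ·  [on edge]
  covered (12 px):
    · · · · · · · · · · · ·
    · · · · · · · · · · · ·
    · · · · · · · · · · · ·
    · · █ █ █ █ █ █ █ █ █ ·
    · · █ █ █ · · · · · · ·
    · · · · · · · · · · · ·
    · · · · · · · · · · · ·
T4:
  2·area = 16
  edge (16, 12)→(8, 4): d=(-8,-8) inclusive
  edge (8, 4)→(6, 0): d=(-2,-4) inclusive
  edge (6, 0)→(16, 12): d=(10,12) inclusive
    (2,0)@(5, 1): e=[0,-6,22] → ·  [on edge]
    (3,1)@(7, 3): e=[0,-2,18] → ·  [on edge]
    (4,2)@(9, 5): e=[0,2,14] → █  [on edge]
    (5,2)@(11, 5): e=[16,10,-10] → ·
    (4,3)@(9, 7): e=[-16,-2,34] → ·
    (5,3)@(11, 7): e=[0,6,10] → █  [on edge]
    (6,3)@(13, 7): e=[16,14,-14] → ·
    (5,4)@(11, 9): e=[-16,2,30] → ·
    (6,4)@(13, 9): e=[0,10,6] → █  [on edge]
    (7,4)@(15, 9): e=[16,18,-18] → ·
    (6,5)@(13, 11): e=[-16,6,26] → ·
    (7,5)@(15, 11): e=[0,14,2] → █  [on edge]
    (8,6)@(17, 13): e=[0,18,-2] → ·  [on edge]
  covered (4 px):
    · · · · · · · · · · · ·
    · · · · · · · · · · · ·
    · · · · █ · · · · · · ·
    · · · · · █ · · · · · ·
    · · · · · · █ · · · · ·
    · · · · · · · █ · · · ·
    · · · · · · · · · · · ·

Final: 41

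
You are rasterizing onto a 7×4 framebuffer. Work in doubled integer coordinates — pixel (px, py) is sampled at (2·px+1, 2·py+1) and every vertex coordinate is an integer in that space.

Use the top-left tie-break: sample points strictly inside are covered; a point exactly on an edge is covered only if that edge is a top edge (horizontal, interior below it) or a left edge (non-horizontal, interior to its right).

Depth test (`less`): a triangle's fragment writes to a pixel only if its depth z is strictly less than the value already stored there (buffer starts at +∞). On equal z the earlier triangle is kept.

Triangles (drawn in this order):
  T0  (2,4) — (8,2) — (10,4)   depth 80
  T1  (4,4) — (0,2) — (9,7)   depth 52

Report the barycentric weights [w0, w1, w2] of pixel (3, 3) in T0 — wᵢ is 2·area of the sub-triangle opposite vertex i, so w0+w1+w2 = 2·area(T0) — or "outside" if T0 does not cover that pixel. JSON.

T0:
  2·area = 16
  edge (2, 4)→(8, 2): d=(6,-2) top-left  bias=+0
  edge (8, 2)→(10, 4): d=(2,2) right/bottom  bias=-1
  edge (10, 4)→(2, 4): d=(-8,0) right/bottom  bias=-1
    (3,0)@(7, 1): e=[-8,0,24] → ·  [on edge]
    (5,0)@(11, 1): e=[0,-8,24] → ·  [on edge]
    (2,1)@(5, 3): e=[0,8,8] → █  [on edge]
    (3,1)@(7, 3): e=[4,4,8] → █
    (4,1)@(9, 3): e=[8,0,8] → ·  [on edge]
    (2,2)@(5, 5): e=[12,12,-8] → ·
    (3,2)@(7, 5): e=[16,8,-8] → ·
    (5,2)@(11, 5): e=[24,0,-8] → ·  [on edge]
    (6,3)@(13, 7): e=[40,0,-24] → ·  [on edge]
  covered (2 px):
    · · · · · · ·
    · · █ █ · · ·
    · · · · · · ·
    · · · · · · ·
T1:
  2·area = 2  (B↔C swapped to make it positive)
  edge (4, 4)→(9, 7): d=(5,3) right/bottom  bias=-1
  edge (9, 7)→(0, 2): d=(-9,-5) top-left  bias=+0
  edge (0, 2)→(4, 4): d=(4,2) right/bottom  bias=-1
    (4,3)@(9, 7): e=[0,0,2] → ·  [on edge]
  covered (0 px):
    · · · · · · ·
    · · · · · · ·
    · · · · · · ·
    · · · · · · ·

Result: "outside"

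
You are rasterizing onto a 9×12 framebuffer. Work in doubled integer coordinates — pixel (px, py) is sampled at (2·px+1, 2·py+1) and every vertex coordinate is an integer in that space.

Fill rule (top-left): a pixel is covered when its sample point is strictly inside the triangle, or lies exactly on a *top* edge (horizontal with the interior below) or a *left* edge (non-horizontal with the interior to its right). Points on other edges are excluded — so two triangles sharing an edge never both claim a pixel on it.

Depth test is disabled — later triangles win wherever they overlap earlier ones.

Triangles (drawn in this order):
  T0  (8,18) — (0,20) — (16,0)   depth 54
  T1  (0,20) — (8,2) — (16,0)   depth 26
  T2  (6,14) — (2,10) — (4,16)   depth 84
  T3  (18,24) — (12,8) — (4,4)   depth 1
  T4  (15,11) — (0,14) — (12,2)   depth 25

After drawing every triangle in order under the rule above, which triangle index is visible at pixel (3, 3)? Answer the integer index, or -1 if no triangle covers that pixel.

T0:
  2·area = 128
  edge (8, 18)→(0, 20): d=(-8,2) right/bottom  bias=-1
  edge (0, 20)→(16, 0): d=(16,-20) top-left  bias=+0
  edge (16, 0)→(8, 18): d=(-8,18) right/bottom  bias=-1
    (6,2)@(13, 5): e=[94,20,14] → X
    (7,2)@(15, 5): e=[90,60,-22] → .
    (5,3)@(11, 7): e=[82,12,34] → X
    (6,3)@(13, 7): e=[78,52,-2] → .
    (4,4)@(9, 9): e=[70,4,54] → X
    (6,4)@(13, 9): e=[62,84,-18] → .
    (4,5)@(9, 11): e=[54,36,38] → X
    (6,5)@(13, 11): e=[46,116,-34] → .
    (3,6)@(7, 13): e=[42,28,58] → X
    (5,6)@(11, 13): e=[34,108,-14] → .
    (2,7)@(5, 15): e=[30,20,78] → X
    (5,7)@(11, 15): e=[18,140,-30] → .
  covered (16 px):
    . . . . . . . . .
    . . . . . . . . .
    . . . . . . X . .
    . . . . . X . . .
    . . . . X X . . .
    . . . . X X . . .
    . . . X X . . . .
    . . X X X . . . .
    . X X X . . . . .
    X X . . . . . . .
    . . . . . . . . .
    . . . . . . . . .
T1:
  2·area = 128
  edge (0, 20)→(8, 2): d=(8,-18) top-left  bias=+0
  edge (8, 2)→(16, 0): d=(8,-2) top-left  bias=+0
  edge (16, 0)→(0, 20): d=(-16,20) right/bottom  bias=-1
    (6,0)@(13, 1): e=[82,2,44] → X
    (7,0)@(15, 1): e=[118,6,4] → X
    (8,0)@(17, 1): e=[154,10,-36] → .
    (4,1)@(9, 3): e=[26,10,92] → X
    (5,1)@(11, 3): e=[62,14,52] → X
    (7,1)@(15, 3): e=[134,22,-28] → .
    (3,2)@(7, 5): e=[6,22,100] → X
    (6,2)@(13, 5): e=[114,34,-20] → .
    (3,3)@(7, 7): e=[22,38,68] → X
    (5,3)@(11, 7): e=[94,46,-12] → .
    (2,4)@(5, 9): e=[2,50,76] → X
    (4,4)@(9, 9): e=[74,58,-4] → .
  covered (16 px):
    . . . . . . X X .
    . . . . X X X . .
    . . . X X X . . .
    . . . X X . . . .
    . . X X . . . . .
    . . X X . . . . .
    . . X . . . . . .
    . X . . . . . . .
    . . . . . . . . .
    . . . . . . . . .
    . . . . . . . . .
    . . . . . . . . .
T2:
  2·area = 16  (B↔C swapped to make it positive)
  edge (6, 14)→(4, 16): d=(-2,2) right/bottom  bias=-1
  edge (4, 16)→(2, 10): d=(-2,-6) top-left  bias=+0
  edge (2, 10)→(6, 14): d=(4,4) right/bottom  bias=-1
    (8,1)@(17, 3): e=[0,104,-88] → .  [on edge]
    (7,2)@(15, 5): e=[0,88,-72] → .  [on edge]
    (0,3)@(1, 7): e=[24,0,-8] → .  [on edge]
    (6,3)@(13, 7): e=[0,72,-56] → .  [on edge]
    (0,4)@(1, 9): e=[20,-4,0] → .  [on edge]
    (5,4)@(11, 9): e=[0,56,-40] → .  [on edge]
    (1,5)@(3, 11): e=[12,4,0] → .  [on edge]
    (4,5)@(9, 11): e=[0,40,-24] → .  [on edge]
    (1,6)@(3, 13): e=[8,0,8] → X  [on edge]
    (2,6)@(5, 13): e=[4,12,0] → .  [on edge]
    (3,6)@(7, 13): e=[0,24,-8] → .  [on edge]
    (1,7)@(3, 15): e=[4,-4,16] → .
    (2,7)@(5, 15): e=[0,8,8] → .  [on edge]
    (3,7)@(7, 15): e=[-4,20,0] → .  [on edge]
    (1,8)@(3, 17): e=[0,-8,24] → .  [on edge]
    (4,8)@(9, 17): e=[-12,28,0] → .  [on edge]
    (0,9)@(1, 19): e=[0,-24,40] → .  [on edge]
    (2,9)@(5, 19): e=[-8,0,24] → .  [on edge]
    (5,9)@(11, 19): e=[-20,36,0] → .  [on edge]
    (6,10)@(13, 21): e=[-28,44,0] → .  [on edge]
    (7,11)@(15, 23): e=[-36,52,0] → .  [on edge]
  covered (1 px):
    . . . . . . . . .
    . . . . . . . . .
    . . . . . . . . .
    . . . . . . . . .
    . . . . . . . . .
    . . . . . . . . .
    . X . . . . . . .
    . . . . . . . . .
    . . . . . . . . .
    . . . . . . . . .
    . . . . . . . . .
    . . . . . . . . .
T3:
  2·area = 104  (B↔C swapped to make it positive)
  edge (18, 24)→(4, 4): d=(-14,-20) top-left  bias=+0
  edge (4, 4)→(12, 8): d=(8,4) right/bottom  bias=-1
  edge (12, 8)→(18, 24): d=(6,16) right/bottom  bias=-1
    (2,2)@(5, 5): e=[6,4,94] → X
    (3,2)@(7, 5): e=[46,-4,62] → .
    (2,3)@(5, 7): e=[-22,20,106] → .
    (3,3)@(7, 7): e=[18,12,74] → X
    (4,3)@(9, 7): e=[58,4,42] → X
    (5,3)@(11, 7): e=[98,-4,10] → .
    (3,4)@(7, 9): e=[-10,28,86] → .
    (4,4)@(9, 9): e=[30,20,54] → X
    (5,4)@(11, 9): e=[70,12,22] → X
    (6,4)@(13, 9): e=[110,4,-10] → .
    (4,5)@(9, 11): e=[2,36,66] → X
    (6,5)@(13, 11): e=[82,20,2] → X
  covered (13 px):
    . . . . . . . . .
    . . . . . . . . .
    . . X . . . . . .
    . . . X X . . . .
    . . . . X X . . .
    . . . . X X X . .
    . . . . . X X . .
    . . . . . . X . .
    . . . . . . . X .
    . . . . . . . X .
    . . . . . . . . .
    . . . . . . . . .
T4:
  2·area = 144
  edge (15, 11)→(0, 14): d=(-15,3) right/bottom  bias=-1
  edge (0, 14)→(12, 2): d=(12,-12) top-left  bias=+0
  edge (12, 2)→(15, 11): d=(3,9) right/bottom  bias=-1
    (6,0)@(13, 1): e=[156,0,-12] → .  [on edge]
    (5,1)@(11, 3): e=[132,0,12] → X  [on edge]
    (6,1)@(13, 3): e=[126,24,-6] → .
    (4,2)@(9, 5): e=[108,0,36] → X  [on edge]
    (6,2)@(13, 5): e=[96,48,0] → .  [on edge]
    (3,3)@(7, 7): e=[84,0,60] → X  [on edge]
    (6,3)@(13, 7): e=[66,72,6] → X
    (7,3)@(15, 7): e=[60,96,-12] → .
    (2,4)@(5, 9): e=[60,0,84] → X  [on edge]
    (7,4)@(15, 9): e=[30,120,-6] → .
    (1,5)@(3, 11): e=[36,0,108] → X  [on edge]
    (7,5)@(15, 11): e=[0,144,0] → .  [on edge]
    (0,6)@(1, 13): e=[12,0,132] → X  [on edge]
    (2,6)@(5, 13): e=[0,48,96] → .  [on edge]
    (8,8)@(17, 17): e=[-96,240,0] → .  [on edge]
  covered (20 px):
    . . . . . . . . .
    . . . . . X . . .
    . . . . X X . . .
    . . . X X X X . .
    . . X X X X X . .
    . X X X X X X . .
    X X . . . . . . .
    . . . . . . . . .
    . . . . . . . . .
    . . . . . . . . .
    . . . . . . . . .
    . . . . . . . . .

Z-buffer (winner per pixel, '.' = empty):
  . . . . . . 1 1 .
  . . . . 1 4 1 . .
  . . 3 1 4 4 0 . .
  . . . 4 4 4 4 . .
  . . 4 4 4 4 4 . .
  . 4 4 4 4 4 4 . .
  4 4 1 0 0 3 3 . .
  . 1 0 0 0 . 3 . .
  . 0 0 0 . . . 3 .
  0 0 . . . . . 3 .
  . . . . . . . . .
  . . . . . . . . .

Answer: 4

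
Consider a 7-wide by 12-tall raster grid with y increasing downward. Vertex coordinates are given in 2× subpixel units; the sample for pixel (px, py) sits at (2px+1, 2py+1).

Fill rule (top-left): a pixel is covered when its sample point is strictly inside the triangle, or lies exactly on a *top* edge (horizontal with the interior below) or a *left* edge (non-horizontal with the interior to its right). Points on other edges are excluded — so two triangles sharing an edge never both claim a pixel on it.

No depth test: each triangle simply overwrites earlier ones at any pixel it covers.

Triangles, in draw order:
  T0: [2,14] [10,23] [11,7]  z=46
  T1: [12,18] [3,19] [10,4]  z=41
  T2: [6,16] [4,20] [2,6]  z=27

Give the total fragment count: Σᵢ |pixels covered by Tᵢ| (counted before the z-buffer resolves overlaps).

T0:
  2·area = 137  (B↔C swapped to make it positive)
  edge (2, 14)→(11, 7): d=(9,-7) top-left  bias=+0
  edge (11, 7)→(10, 23): d=(-1,16) right/bottom  bias=-1
  edge (10, 23)→(2, 14): d=(-8,-9) top-left  bias=+0
    (5,3)@(11, 7): e=[0,0,137] → .  [on edge]
    (4,4)@(9, 9): e=[4,30,103] → X
    (5,4)@(11, 9): e=[18,-2,121] → .
    (3,5)@(7, 11): e=[8,60,69] → X
    (5,5)@(11, 11): e=[36,-4,105] → .
    (2,6)@(5, 13): e=[12,90,35] → X
    (5,6)@(11, 13): e=[54,-6,89] → .
    (1,7)@(3, 15): e=[16,120,1] → X
    (5,7)@(11, 15): e=[72,-8,73] → .
    (1,8)@(3, 17): e=[34,118,-15] → .
    (2,8)@(5, 17): e=[48,86,3] → X
    (5,8)@(11, 17): e=[90,-10,57] → .
  covered (16 px):
    . . . . . . .
    . . . . . . .
    . . . . . . .
    . . . . . . .
    . . . . X . .
    . . . X X . .
    . . X X X . .
    . X X X X . .
    . . X X X . .
    . . . X X . .
    . . . . X . .
    . . . . . . .
T1:
  2·area = 128
  edge (12, 18)→(3, 19): d=(-9,1) right/bottom  bias=-1
  edge (3, 19)→(10, 4): d=(7,-15) top-left  bias=+0
  edge (10, 4)→(12, 18): d=(2,14) right/bottom  bias=-1
    (4,3)@(9, 7): e=[102,6,20] → X
    (5,3)@(11, 7): e=[100,36,-8] → .
    (4,4)@(9, 9): e=[84,20,24] → X
    (5,4)@(11, 9): e=[82,50,-4] → .
    (3,5)@(7, 11): e=[68,4,56] → X
    (5,5)@(11, 11): e=[64,64,0] → .  [on edge]
    (3,6)@(7, 13): e=[50,18,60] → X
    (5,6)@(11, 13): e=[46,78,4] → X
    (6,6)@(13, 13): e=[44,108,-24] → .
    (2,7)@(5, 15): e=[34,2,92] → X
    (6,7)@(13, 15): e=[26,122,-20] → .
    (2,8)@(5, 17): e=[16,16,96] → X
    (1,9)@(3, 19): e=[0,0,128] → .  [on edge]
  covered (15 px):
    . . . . . . .
    . . . . . . .
    . . . . . . .
    . . . . X . .
    . . . . X . .
    . . . X X . .
    . . . X X X .
    . . X X X X .
    . . X X X X .
    . . . . . . .
    . . . . . . .
    . . . . . . .
T2:
  2·area = 36
  edge (6, 16)→(4, 20): d=(-2,4) right/bottom  bias=-1
  edge (4, 20)→(2, 6): d=(-2,-14) top-left  bias=+0
  edge (2, 6)→(6, 16): d=(4,10) right/bottom  bias=-1
    (1,4)@(3, 9): e=[26,8,2] → X
    (2,4)@(5, 9): e=[18,36,-18] → .
    (1,5)@(3, 11): e=[22,4,10] → X
    (2,5)@(5, 11): e=[14,32,-10] → .
    (1,6)@(3, 13): e=[18,0,18] → X  [on edge]
    (2,6)@(5, 13): e=[10,28,-2] → .
    (1,7)@(3, 15): e=[14,-4,26] → .
    (2,7)@(5, 15): e=[6,24,6] → X
    (3,7)@(7, 15): e=[-2,52,-14] → .
    (2,8)@(5, 17): e=[2,20,14] → X
    (3,8)@(7, 17): e=[-6,48,-6] → .
    (2,9)@(5, 19): e=[-2,16,22] → .
  covered (5 px):
    . . . . . . .
    . . . . . . .
    . . . . . . .
    . . . . . . .
    . X . . . . .
    . X . . . . .
    . X . . . . .
    . . X . . . .
    . . X . . . .
    . . . . . . .
    . . . . . . .
    . . . . . . .

Answer: 36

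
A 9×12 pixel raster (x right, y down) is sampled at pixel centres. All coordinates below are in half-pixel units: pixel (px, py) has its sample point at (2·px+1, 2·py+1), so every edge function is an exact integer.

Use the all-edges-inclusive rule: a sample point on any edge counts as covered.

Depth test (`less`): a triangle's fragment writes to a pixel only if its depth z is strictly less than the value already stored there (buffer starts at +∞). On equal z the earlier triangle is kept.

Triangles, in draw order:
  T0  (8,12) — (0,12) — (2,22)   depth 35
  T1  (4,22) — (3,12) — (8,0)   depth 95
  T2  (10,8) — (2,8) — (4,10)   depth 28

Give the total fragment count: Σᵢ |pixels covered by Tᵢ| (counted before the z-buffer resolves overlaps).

T0:
  2·area = 80  (B↔C swapped to make it positive)
  edge (8, 12)→(2, 22): d=(-6,10) inclusive
  edge (2, 22)→(0, 12): d=(-2,-10) inclusive
  edge (0, 12)→(8, 12): d=(8,0) inclusive
    (5,3)@(11, 7): e=[0,120,-40] → .  [on edge]
    (0,6)@(1, 13): e=[64,8,8] → X
    (1,6)@(3, 13): e=[44,28,8] → X
    (2,6)@(5, 13): e=[24,48,8] → X
    (3,6)@(7, 13): e=[4,68,8] → X
    (4,6)@(9, 13): e=[-16,88,8] → .
    (0,7)@(1, 15): e=[52,4,24] → X
    (3,7)@(7, 15): e=[-8,64,24] → .
    (0,8)@(1, 17): e=[40,0,40] → X  [on edge]
    (2,8)@(5, 17): e=[0,40,40] → X  [on edge]
    (3,8)@(7, 17): e=[-20,60,40] → .
    (0,9)@(1, 19): e=[28,-4,56] → .
  covered (11 px):
    . . . . . . . . .
    . . . . . . . . .
    . . . . . . . . .
    . . . . . . . . .
    . . . . . . . . .
    . . . . . . . . .
    X X X X . . . . .
    X X X . . . . . .
    X X X . . . . . .
    . X . . . . . . .
    . . . . . . . . .
    . . . . . . . . .
T1:
  2·area = 62
  edge (4, 22)→(3, 12): d=(-1,-10) inclusive
  edge (3, 12)→(8, 0): d=(5,-12) inclusive
  edge (8, 0)→(4, 22): d=(-4,22) inclusive
    (3,1)@(7, 3): e=[49,3,10] → X
    (4,1)@(9, 3): e=[69,27,-34] → .
    (3,2)@(7, 5): e=[47,13,2] → X
    (4,2)@(9, 5): e=[67,37,-42] → .
    (3,3)@(7, 7): e=[45,23,-6] → .
    (2,4)@(5, 9): e=[23,9,30] → X
    (3,4)@(7, 9): e=[43,33,-14] → .
    (2,5)@(5, 11): e=[21,19,22] → X
    (3,5)@(7, 11): e=[41,43,-22] → .
    (2,6)@(5, 13): e=[19,29,14] → X
    (3,6)@(7, 13): e=[39,53,-30] → .
    (2,7)@(5, 15): e=[17,39,6] → X
  covered (6 px):
    . . . . . . . . .
    . . . X . . . . .
    . . . X . . . . .
    . . . . . . . . .
    . . X . . . . . .
    . . X . . . . . .
    . . X . . . . . .
    . . X . . . . . .
    . . . . . . . . .
    . . . . . . . . .
    . . . . . . . . .
    . . . . . . . . .
T2:
  2·area = 16  (B↔C swapped to make it positive)
  edge (10, 8)→(4, 10): d=(-6,2) inclusive
  edge (4, 10)→(2, 8): d=(-2,-2) inclusive
  edge (2, 8)→(10, 8): d=(8,0) inclusive
    (0,3)@(1, 7): e=[24,0,-8] → .  [on edge]
    (6,3)@(13, 7): e=[0,24,-8] → .  [on edge]
    (1,4)@(3, 9): e=[8,0,8] → X  [on edge]
    (2,4)@(5, 9): e=[4,4,8] → X
    (3,4)@(7, 9): e=[0,8,8] → X  [on edge]
    (4,4)@(9, 9): e=[-4,12,8] → .
    (0,5)@(1, 11): e=[0,-8,24] → .  [on edge]
    (1,5)@(3, 11): e=[-4,-4,24] → .
    (2,5)@(5, 11): e=[-8,0,24] → .  [on edge]
    (3,5)@(7, 11): e=[-12,4,24] → .
    (3,6)@(7, 13): e=[-24,0,40] → .  [on edge]
    (4,7)@(9, 15): e=[-40,0,56] → .  [on edge]
    (5,8)@(11, 17): e=[-56,0,72] → .  [on edge]
    (6,9)@(13, 19): e=[-72,0,88] → .  [on edge]
    (7,10)@(15, 21): e=[-88,0,104] → .  [on edge]
    (8,11)@(17, 23): e=[-104,0,120] → .  [on edge]
  covered (3 px):
    . . . . . . . . .
    . . . . . . . . .
    . . . . . . . . .
    . . . . . . . . .
    . X X X . . . . .
    . . . . . . . . .
    . . . . . . . . .
    . . . . . . . . .
    . . . . . . . . .
    . . . . . . . . .
    . . . . . . . . .
    . . . . . . . . .

Result: 20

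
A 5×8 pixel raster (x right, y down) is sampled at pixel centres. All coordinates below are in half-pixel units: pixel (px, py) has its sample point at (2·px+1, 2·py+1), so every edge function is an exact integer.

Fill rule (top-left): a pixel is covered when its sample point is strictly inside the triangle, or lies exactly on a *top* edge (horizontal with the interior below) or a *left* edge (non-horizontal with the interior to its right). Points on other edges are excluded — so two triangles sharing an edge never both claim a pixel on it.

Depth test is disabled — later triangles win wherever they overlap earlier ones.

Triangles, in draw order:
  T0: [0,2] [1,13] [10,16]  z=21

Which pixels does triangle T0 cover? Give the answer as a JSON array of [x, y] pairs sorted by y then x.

T0:
  2·area = 96  (B↔C swapped to make it positive)
  edge (0, 2)→(10, 16): d=(10,14) right/bottom  bias=-1
  edge (10, 16)→(1, 13): d=(-9,-3) top-left  bias=+0
  edge (1, 13)→(0, 2): d=(-1,-11) top-left  bias=+0
    (0,2)@(1, 5): e=[16,72,8] → #
    (1,2)@(3, 5): e=[-12,78,30] → ·
    (0,3)@(1, 7): e=[36,54,6] → #
    (1,3)@(3, 7): e=[8,60,28] → #
    (2,3)@(5, 7): e=[-20,66,50] → ·
    (0,4)@(1, 9): e=[56,36,4] → #
    (2,4)@(5, 9): e=[0,48,48] → ·  [on edge]
    (0,5)@(1, 11): e=[76,18,2] → #
    (2,5)@(5, 11): e=[20,30,46] → #
    (3,5)@(7, 11): e=[-8,36,68] → ·
    (0,6)@(1, 13): e=[96,0,0] → #  [on edge]
    (3,6)@(7, 13): e=[12,18,66] → #
    (3,7)@(7, 15): e=[32,0,64] → #  [on edge]
  covered (14 px):
    · · · · ·
    · · · · ·
    # · · · ·
    # # · · ·
    # # · · ·
    # # # · ·
    # # # # ·
    · · · # #

Result: [[0,2],[0,3],[1,3],[0,4],[1,4],[0,5],[1,5],[2,5],[0,6],[1,6],[2,6],[3,6],[3,7],[4,7]]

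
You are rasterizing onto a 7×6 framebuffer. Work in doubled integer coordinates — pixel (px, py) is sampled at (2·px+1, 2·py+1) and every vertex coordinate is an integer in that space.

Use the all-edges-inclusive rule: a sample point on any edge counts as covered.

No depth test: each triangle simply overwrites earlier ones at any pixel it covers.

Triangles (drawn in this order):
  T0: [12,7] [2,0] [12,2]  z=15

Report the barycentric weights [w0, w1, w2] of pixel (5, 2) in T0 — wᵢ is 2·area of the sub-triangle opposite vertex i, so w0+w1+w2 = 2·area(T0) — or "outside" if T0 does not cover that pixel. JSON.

T0:
  2·area = 50
  edge (12, 7)→(2, 0): d=(-10,-7) inclusive
  edge (2, 0)→(12, 2): d=(10,2) inclusive
  edge (12, 2)→(12, 7): d=(0,5) inclusive
    (2,0)@(5, 1): e=[11,4,35] → X
    (3,0)@(7, 1): e=[25,0,25] → X  [on edge]
    (4,0)@(9, 1): e=[39,-4,15] → .
    (2,1)@(5, 3): e=[-9,24,35] → .
    (3,1)@(7, 3): e=[5,20,25] → X
    (4,1)@(9, 3): e=[19,16,15] → X
    (5,1)@(11, 3): e=[33,12,5] → X
    (6,1)@(13, 3): e=[47,8,-5] → .
    (3,2)@(7, 5): e=[-15,40,25] → .
    (4,2)@(9, 5): e=[-1,36,15] → .
    (5,2)@(11, 5): e=[13,32,5] → X
    (6,2)@(13, 5): e=[27,28,-5] → .
  covered (6 px):
    . . X X . . .
    . . . X X X .
    . . . . . X .
    . . . . . . .
    . . . . . . .
    . . . . . . .

Result: [32,5,13]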